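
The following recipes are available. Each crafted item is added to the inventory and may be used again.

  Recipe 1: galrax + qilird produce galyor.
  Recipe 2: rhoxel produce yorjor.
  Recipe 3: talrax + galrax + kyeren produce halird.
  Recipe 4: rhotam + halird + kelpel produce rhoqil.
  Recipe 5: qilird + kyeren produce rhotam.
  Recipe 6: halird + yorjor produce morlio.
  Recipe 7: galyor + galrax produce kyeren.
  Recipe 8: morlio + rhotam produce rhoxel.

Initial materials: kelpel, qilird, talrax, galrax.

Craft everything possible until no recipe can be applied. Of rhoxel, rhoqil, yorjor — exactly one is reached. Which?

rhoqil

Using Recipe 1, galrax and qilird make galyor.
Using Recipe 7, galyor and galrax make kyeren.
talrax + galrax + kyeren → halird (Recipe 3).
Using Recipe 5, qilird and kyeren make rhotam.
rhotam + halird + kelpel → rhoqil (Recipe 4).
yorjor would need rhoxel (Recipe 2), but rhoxel is never obtained. rhoxel would need morlio and rhotam (Recipe 8), but morlio is never obtained.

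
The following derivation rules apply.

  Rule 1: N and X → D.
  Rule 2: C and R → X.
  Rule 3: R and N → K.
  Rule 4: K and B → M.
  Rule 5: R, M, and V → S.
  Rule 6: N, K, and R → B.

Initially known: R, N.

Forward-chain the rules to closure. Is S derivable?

S would need R, M, and V (Rule 5), but V is never established.

No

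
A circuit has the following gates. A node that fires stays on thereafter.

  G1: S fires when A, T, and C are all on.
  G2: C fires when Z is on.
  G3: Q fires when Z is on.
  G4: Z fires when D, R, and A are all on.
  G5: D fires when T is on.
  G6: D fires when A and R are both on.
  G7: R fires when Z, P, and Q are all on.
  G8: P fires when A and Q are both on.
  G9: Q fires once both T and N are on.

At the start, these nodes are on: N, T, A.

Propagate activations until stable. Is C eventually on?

No

C would need Z (G2), but Z never turns on.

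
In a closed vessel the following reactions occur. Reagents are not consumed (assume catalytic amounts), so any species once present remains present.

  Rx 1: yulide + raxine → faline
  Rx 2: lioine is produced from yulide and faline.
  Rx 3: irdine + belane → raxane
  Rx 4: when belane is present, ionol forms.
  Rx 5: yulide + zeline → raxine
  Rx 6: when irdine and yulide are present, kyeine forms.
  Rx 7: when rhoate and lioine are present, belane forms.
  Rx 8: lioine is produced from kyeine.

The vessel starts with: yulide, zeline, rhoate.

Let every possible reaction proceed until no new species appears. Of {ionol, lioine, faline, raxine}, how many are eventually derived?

4

yulide and zeline present → raxine forms (Rx 5).
yulide and raxine present → faline forms (Rx 1).
yulide and faline present → lioine forms (Rx 2).
rhoate and lioine present → belane forms (Rx 7).
belane present → ionol forms (Rx 4).
ionol: reached.
lioine: reached.
faline: reached.
raxine: reached.
All 4 are reached.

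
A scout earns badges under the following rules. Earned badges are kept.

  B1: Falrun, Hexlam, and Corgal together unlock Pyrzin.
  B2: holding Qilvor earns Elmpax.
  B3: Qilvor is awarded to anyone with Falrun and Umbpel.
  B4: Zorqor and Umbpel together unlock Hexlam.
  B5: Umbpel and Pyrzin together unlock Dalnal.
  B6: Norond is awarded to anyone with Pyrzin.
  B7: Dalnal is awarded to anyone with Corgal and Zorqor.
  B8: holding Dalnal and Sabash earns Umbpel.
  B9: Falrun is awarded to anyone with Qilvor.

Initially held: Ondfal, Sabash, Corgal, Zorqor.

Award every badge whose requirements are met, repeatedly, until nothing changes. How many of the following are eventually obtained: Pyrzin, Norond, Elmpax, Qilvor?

0

Pyrzin would need Falrun, Hexlam, and Corgal (B1), but Falrun is never earned.
Norond would need Pyrzin (B6), but Pyrzin is never earned.
Elmpax would need Qilvor (B2), but Qilvor is never earned.
Qilvor would need Falrun and Umbpel (B3), but Falrun is never earned.
None of the 4 are reached.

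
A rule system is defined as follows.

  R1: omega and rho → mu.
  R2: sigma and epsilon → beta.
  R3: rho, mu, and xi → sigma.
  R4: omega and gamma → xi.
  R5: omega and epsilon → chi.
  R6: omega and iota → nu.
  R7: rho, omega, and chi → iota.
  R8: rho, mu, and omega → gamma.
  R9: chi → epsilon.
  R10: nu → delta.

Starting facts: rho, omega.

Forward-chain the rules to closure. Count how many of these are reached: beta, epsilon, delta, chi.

0

beta would need sigma and epsilon (R2), but epsilon is never established.
epsilon would need chi (R9), but chi is never established.
delta would need nu (R10), but nu is never established.
chi would need omega and epsilon (R5), but epsilon is never established.
None of the 4 are reached.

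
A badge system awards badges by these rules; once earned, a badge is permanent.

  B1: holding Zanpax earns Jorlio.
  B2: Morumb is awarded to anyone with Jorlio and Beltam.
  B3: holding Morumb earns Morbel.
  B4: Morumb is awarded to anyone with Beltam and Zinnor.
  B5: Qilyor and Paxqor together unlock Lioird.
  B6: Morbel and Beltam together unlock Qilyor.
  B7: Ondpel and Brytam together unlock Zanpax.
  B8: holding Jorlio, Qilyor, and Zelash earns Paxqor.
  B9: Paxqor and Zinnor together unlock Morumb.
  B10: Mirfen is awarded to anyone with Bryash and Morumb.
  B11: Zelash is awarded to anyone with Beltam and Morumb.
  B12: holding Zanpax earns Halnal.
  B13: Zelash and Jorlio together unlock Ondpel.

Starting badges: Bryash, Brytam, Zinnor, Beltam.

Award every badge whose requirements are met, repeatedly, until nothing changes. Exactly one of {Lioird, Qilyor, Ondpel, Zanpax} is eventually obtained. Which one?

With Beltam and Zinnor, Morumb is earned (B4).
With Morumb, Morbel is earned (B3).
With Morbel and Beltam, Qilyor is earned (B6).
Lioird would need Qilyor and Paxqor (B5), but Paxqor is never earned. Zanpax would need Ondpel and Brytam (B7), but Ondpel is never earned. Ondpel would need Zelash and Jorlio (B13), but Jorlio is never earned.

Qilyor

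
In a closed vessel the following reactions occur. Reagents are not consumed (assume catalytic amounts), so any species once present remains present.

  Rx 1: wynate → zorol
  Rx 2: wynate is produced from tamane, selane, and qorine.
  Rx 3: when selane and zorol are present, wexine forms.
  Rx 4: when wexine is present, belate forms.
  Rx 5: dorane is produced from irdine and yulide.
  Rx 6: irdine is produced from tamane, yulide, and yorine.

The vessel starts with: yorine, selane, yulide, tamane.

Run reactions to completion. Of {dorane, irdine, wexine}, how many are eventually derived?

2

tamane, yulide, and yorine present → irdine forms (Rx 6).
irdine and yulide present → dorane forms (Rx 5).
dorane: reached.
irdine: reached.
wexine would need selane and zorol (Rx 3), but zorol never forms.
Reached: dorane and irdine — 2 of the 3.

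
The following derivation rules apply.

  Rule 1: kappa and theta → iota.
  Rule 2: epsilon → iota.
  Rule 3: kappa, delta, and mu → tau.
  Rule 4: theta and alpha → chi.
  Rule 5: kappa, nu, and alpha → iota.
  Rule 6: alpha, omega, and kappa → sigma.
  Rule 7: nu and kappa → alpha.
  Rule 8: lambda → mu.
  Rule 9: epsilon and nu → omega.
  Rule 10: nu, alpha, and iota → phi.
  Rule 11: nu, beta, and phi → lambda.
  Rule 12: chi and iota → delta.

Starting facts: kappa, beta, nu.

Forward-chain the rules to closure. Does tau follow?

No

tau would need kappa, delta, and mu (Rule 3), but delta is never established.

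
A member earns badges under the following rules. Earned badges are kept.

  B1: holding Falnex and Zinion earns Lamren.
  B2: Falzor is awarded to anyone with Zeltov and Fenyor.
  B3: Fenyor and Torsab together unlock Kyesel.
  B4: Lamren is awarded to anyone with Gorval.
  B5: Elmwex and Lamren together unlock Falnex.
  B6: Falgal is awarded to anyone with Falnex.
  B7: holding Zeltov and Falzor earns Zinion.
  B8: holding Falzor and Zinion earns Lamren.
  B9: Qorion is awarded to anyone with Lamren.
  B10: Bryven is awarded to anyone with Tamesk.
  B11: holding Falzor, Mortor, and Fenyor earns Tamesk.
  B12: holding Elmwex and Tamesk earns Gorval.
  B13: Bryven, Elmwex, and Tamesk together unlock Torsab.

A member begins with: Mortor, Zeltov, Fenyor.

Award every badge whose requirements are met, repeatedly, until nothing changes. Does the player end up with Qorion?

With Zeltov and Fenyor, Falzor is earned (B2).
With Zeltov and Falzor, Zinion is earned (B7).
With Falzor and Zinion, Lamren is earned (B8).
With Lamren, Qorion is earned (B9).

Yes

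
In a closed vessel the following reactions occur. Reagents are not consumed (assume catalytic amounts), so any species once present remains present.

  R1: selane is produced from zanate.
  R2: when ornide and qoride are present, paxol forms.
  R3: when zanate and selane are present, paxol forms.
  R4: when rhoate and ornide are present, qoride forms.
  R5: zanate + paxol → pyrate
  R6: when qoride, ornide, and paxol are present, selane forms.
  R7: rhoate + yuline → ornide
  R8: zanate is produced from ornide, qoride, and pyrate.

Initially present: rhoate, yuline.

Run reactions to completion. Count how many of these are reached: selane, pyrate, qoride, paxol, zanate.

3

rhoate and yuline present → ornide forms (R7).
rhoate and ornide present → qoride forms (R4).
ornide and qoride present → paxol forms (R2).
qoride, ornide, and paxol present → selane forms (R6).
selane: reached.
pyrate would need zanate and paxol (R5), but zanate never forms.
qoride: reached.
paxol: reached.
zanate would need ornide, qoride, and pyrate (R8), but pyrate never forms.
Reached: selane, qoride, and paxol — 3 of the 5.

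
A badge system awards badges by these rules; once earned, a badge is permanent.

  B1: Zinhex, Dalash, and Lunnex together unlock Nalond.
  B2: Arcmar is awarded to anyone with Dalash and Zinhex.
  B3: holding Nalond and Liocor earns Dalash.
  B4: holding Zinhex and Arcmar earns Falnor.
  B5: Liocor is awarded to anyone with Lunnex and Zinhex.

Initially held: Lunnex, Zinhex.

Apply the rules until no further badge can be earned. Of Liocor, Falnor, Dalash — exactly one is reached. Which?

With Lunnex and Zinhex, Liocor is earned (B5).
Dalash would need Nalond and Liocor (B3), but Nalond is never earned. Falnor would need Zinhex and Arcmar (B4), but Arcmar is never earned.

Liocor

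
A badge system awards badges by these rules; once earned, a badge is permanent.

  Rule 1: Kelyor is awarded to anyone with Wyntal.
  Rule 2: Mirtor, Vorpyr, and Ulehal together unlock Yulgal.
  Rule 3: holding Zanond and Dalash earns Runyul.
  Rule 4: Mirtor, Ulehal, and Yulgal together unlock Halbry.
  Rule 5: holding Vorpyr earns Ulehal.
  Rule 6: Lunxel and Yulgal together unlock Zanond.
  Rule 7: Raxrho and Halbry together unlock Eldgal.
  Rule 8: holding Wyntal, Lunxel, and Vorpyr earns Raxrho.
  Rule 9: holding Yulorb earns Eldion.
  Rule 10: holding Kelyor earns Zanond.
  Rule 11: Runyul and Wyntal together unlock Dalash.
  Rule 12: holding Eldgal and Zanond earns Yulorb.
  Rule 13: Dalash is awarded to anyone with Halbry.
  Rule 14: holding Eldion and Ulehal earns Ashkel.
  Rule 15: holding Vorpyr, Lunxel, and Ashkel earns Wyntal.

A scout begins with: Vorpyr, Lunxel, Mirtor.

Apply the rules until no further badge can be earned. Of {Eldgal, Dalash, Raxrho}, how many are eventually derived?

1

With Vorpyr, Ulehal is earned (Rule 5).
With Mirtor, Vorpyr, and Ulehal, Yulgal is earned (Rule 2).
With Mirtor, Ulehal, and Yulgal, Halbry is earned (Rule 4).
With Halbry, Dalash is earned (Rule 13).
Eldgal would need Raxrho and Halbry (Rule 7), but Raxrho is never earned.
Dalash: reached.
Raxrho would need Wyntal, Lunxel, and Vorpyr (Rule 8), but Wyntal is never earned.
Reached: Dalash — 1 of the 3.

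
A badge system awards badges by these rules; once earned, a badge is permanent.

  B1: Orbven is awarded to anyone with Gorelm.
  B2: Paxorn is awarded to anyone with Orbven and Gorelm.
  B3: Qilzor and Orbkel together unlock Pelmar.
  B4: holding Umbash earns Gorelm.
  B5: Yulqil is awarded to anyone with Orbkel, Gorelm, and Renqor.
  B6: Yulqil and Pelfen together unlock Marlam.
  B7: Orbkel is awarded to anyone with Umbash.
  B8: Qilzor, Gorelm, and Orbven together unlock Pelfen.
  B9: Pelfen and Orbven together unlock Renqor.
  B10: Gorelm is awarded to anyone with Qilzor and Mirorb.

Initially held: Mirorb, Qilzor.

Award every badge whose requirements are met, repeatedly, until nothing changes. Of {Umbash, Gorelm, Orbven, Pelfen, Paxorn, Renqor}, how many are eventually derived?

With Qilzor and Mirorb, Gorelm is earned (B10).
With Gorelm, Orbven is earned (B1).
With Orbven and Gorelm, Paxorn is earned (B2).
With Qilzor, Gorelm, and Orbven, Pelfen is earned (B8).
With Pelfen and Orbven, Renqor is earned (B9).
No rule produces Umbash, and it is not given.
Gorelm: reached.
Orbven: reached.
Pelfen: reached.
Paxorn: reached.
Renqor: reached.
Reached: Gorelm, Orbven, Pelfen, Paxorn, and Renqor — 5 of the 6.

5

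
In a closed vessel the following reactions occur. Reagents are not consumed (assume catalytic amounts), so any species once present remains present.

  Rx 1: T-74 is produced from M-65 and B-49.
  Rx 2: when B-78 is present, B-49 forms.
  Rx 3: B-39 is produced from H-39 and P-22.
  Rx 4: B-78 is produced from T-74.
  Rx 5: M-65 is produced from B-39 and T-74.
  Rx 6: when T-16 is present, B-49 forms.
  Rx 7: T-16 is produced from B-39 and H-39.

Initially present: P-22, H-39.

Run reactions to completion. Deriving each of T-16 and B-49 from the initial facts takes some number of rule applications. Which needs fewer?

T-16: H-39 and P-22 present → B-39 forms (Rx 3). B-39 and H-39 present → T-16 forms (Rx 7). [2 rule applications]
B-49: H-39 and P-22 present → B-39 forms (Rx 3). B-39 and H-39 present → T-16 forms (Rx 7). T-16 present → B-49 forms (Rx 6). [3 rule applications]
T-16 needs fewer.

T-16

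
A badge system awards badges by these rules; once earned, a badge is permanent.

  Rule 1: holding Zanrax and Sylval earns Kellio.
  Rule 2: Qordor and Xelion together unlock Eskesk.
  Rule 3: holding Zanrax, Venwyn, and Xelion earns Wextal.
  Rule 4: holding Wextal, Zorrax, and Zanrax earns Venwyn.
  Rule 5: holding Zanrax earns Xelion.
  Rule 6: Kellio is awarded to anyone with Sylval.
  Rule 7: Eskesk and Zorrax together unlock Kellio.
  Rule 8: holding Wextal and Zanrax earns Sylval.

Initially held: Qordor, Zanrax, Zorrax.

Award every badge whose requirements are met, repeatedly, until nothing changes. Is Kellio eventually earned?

Yes

With Zanrax, Xelion is earned (Rule 5).
With Qordor and Xelion, Eskesk is earned (Rule 2).
With Eskesk and Zorrax, Kellio is earned (Rule 7).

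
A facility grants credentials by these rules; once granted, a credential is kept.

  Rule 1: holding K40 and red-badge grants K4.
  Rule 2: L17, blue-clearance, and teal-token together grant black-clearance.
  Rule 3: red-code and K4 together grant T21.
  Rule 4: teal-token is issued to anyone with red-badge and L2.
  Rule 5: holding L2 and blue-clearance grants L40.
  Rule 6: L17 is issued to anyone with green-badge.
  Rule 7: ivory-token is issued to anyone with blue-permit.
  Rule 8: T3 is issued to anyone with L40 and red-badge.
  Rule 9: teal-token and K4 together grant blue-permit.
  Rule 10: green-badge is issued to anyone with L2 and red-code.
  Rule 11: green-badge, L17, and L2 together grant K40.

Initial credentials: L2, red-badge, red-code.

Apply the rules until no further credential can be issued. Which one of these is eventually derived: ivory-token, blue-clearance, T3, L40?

Holding red-badge and L2 grants teal-token (Rule 4).
Holding L2 and red-code grants green-badge (Rule 10).
Holding green-badge grants L17 (Rule 6).
Holding green-badge, L17, and L2 grants K40 (Rule 11).
Holding K40 and red-badge grants K4 (Rule 1).
Holding teal-token and K4 grants blue-permit (Rule 9).
Holding blue-permit grants ivory-token (Rule 7).
L40 would need L2 and blue-clearance (Rule 5), but blue-clearance is never granted. No rule produces blue-clearance, and it is not given. T3 would need L40 and red-badge (Rule 8), but L40 is never granted.

ivory-token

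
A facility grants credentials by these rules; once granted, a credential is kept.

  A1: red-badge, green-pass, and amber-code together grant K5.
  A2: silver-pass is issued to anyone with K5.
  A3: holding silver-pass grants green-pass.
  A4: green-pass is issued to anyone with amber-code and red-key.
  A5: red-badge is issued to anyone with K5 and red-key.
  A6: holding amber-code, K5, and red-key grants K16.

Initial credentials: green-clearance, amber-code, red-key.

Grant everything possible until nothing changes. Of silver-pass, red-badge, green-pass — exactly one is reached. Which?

Holding amber-code and red-key grants green-pass (A4).
red-badge would need K5 and red-key (A5), but K5 is never granted. silver-pass would need K5 (A2), but K5 is never granted.

green-pass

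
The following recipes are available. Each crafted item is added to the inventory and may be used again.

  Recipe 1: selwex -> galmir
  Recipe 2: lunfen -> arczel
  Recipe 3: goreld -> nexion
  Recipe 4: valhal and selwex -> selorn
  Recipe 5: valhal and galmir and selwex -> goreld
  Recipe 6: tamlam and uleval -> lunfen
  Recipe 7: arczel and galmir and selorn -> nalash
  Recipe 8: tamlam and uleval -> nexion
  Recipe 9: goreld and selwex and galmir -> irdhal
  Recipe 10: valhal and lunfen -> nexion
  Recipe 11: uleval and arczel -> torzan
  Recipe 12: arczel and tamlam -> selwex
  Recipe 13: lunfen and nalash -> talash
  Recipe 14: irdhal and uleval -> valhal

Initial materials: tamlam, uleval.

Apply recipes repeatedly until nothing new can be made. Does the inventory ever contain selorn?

selorn would need valhal and selwex (Recipe 4), but valhal is never obtained.

No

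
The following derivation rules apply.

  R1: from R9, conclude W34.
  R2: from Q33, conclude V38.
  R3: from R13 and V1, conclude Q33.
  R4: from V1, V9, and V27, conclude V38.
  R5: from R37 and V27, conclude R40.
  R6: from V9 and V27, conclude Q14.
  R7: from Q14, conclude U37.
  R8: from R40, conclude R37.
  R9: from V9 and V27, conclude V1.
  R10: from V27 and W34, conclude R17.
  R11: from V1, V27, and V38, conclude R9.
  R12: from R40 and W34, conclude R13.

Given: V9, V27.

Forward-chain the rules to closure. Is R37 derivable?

R37 would need R40 (R8), but R40 is never established.

No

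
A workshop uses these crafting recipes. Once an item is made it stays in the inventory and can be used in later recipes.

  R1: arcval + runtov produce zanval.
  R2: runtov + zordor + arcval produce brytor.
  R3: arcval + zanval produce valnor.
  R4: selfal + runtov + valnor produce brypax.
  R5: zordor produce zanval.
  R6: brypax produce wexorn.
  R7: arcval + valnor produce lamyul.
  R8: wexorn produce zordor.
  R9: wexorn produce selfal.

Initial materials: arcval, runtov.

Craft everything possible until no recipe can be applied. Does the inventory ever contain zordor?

zordor would need wexorn (R8), but wexorn is never obtained.

No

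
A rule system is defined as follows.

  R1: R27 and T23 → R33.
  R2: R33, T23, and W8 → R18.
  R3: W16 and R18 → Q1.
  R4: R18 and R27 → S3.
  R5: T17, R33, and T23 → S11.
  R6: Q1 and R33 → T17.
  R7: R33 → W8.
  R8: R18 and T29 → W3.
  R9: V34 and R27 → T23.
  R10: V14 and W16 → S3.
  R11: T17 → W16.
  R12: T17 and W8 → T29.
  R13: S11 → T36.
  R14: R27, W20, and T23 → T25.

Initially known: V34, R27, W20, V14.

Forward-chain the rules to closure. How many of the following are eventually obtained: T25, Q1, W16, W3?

1

From V34 and R27, R9 gives T23.
R27, W20, and T23 hold, so T25 follows (R14).
T25: reached.
Q1 would need W16 and R18 (R3), but W16 is never established.
W16 would need T17 (R11), but T17 is never established.
W3 would need R18 and T29 (R8), but T29 is never established.
Reached: T25 — 1 of the 4.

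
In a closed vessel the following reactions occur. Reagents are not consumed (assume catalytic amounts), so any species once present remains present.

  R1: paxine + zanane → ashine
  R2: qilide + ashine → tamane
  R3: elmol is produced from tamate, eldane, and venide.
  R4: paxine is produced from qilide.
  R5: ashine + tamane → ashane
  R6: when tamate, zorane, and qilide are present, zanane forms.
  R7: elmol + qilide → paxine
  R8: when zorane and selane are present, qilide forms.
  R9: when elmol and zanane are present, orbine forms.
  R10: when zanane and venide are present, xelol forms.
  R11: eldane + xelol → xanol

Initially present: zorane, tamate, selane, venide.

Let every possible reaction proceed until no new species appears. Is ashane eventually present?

Yes

zorane and selane present → qilide forms (R8).
qilide present → paxine forms (R4).
tamate, zorane, and qilide present → zanane forms (R6).
paxine and zanane present → ashine forms (R1).
qilide and ashine present → tamane forms (R2).
ashine and tamane present → ashane forms (R5).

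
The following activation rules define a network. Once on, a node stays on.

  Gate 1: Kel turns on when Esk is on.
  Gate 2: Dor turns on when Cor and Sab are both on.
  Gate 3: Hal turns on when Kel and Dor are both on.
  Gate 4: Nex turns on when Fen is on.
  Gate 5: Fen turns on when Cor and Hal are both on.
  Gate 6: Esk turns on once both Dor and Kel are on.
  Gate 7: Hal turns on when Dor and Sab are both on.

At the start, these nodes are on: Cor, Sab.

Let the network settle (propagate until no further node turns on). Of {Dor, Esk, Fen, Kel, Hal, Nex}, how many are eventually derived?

Gate 2: Cor and Sab on → Dor on.
Dor and Sab are on, so Hal turns on (Gate 7).
Cor and Hal are on, so Fen turns on (Gate 5).
Gate 4: Fen on → Nex on.
Dor: reached.
Esk would need Dor and Kel (Gate 6), but Kel never turns on.
Fen: reached.
Kel would need Esk (Gate 1), but Esk never turns on.
Hal: reached.
Nex: reached.
Reached: Dor, Fen, Hal, and Nex — 4 of the 6.

4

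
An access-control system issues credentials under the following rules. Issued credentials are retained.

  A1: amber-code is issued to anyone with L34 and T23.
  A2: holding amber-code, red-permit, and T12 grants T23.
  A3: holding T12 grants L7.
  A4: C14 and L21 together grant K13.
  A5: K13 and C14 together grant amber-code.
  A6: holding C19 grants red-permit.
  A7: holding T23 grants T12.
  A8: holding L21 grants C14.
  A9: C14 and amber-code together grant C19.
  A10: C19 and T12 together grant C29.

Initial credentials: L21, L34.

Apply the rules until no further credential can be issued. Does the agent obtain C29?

C29 would need C19 and T12 (A10), but T12 is never granted.

No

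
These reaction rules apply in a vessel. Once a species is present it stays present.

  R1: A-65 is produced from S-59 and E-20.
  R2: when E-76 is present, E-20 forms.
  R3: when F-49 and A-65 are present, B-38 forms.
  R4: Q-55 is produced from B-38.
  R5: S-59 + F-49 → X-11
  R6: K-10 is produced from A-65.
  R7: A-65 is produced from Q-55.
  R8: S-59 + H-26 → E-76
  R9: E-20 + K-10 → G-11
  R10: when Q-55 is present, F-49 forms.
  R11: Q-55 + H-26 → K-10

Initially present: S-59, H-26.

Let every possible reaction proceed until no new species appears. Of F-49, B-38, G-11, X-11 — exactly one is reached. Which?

S-59 and H-26 present → E-76 forms (R8).
E-76 present → E-20 forms (R2).
S-59 and E-20 present → A-65 forms (R1).
A-65 present → K-10 forms (R6).
E-20 and K-10 present → G-11 forms (R9).
F-49 would need Q-55 (R10), but Q-55 never forms. B-38 would need F-49 and A-65 (R3), but F-49 never forms. X-11 would need S-59 and F-49 (R5), but F-49 never forms.

G-11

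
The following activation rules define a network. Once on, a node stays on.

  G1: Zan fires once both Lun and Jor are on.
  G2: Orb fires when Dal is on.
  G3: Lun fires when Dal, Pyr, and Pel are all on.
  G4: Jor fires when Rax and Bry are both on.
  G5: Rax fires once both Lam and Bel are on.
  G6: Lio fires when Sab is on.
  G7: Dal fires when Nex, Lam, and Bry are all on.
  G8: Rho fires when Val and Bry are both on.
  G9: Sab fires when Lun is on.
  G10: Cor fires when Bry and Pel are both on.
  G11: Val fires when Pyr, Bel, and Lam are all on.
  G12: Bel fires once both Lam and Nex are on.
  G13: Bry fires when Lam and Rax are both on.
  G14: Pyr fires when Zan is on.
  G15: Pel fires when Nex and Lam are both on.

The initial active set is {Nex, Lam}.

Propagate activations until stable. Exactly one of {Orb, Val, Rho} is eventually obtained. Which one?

Orb

Lam and Nex are on, so Bel fires (G12).
G5: Lam and Bel on → Rax on.
Lam and Rax are on, so Bry fires (G13).
Nex, Lam, and Bry are on, so Dal fires (G7).
Dal is on, so Orb fires (G2).
Rho would need Val and Bry (G8), but Val never turns on. Val would need Pyr, Bel, and Lam (G11), but Pyr never turns on.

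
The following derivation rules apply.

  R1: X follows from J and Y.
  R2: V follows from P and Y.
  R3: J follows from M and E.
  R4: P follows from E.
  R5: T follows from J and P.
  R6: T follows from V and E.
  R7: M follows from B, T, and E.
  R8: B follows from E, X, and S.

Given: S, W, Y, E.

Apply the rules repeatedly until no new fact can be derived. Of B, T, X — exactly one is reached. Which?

T

From E, R4 gives P.
From P and Y, R2 gives V.
From V and E, R6 gives T.
X would need J and Y (R1), but J is never established. B would need E, X, and S (R8), but X is never established.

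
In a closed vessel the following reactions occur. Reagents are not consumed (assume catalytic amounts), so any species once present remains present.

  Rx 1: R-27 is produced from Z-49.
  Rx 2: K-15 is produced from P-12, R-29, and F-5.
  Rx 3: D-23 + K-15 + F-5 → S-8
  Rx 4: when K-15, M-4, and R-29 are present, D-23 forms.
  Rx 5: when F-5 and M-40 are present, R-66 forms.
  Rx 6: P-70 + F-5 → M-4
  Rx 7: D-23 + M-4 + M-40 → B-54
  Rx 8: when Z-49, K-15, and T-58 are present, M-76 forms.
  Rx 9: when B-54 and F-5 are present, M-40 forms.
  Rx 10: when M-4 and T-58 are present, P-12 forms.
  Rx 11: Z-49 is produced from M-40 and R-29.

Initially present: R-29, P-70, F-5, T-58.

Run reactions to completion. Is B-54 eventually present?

B-54 would need D-23, M-4, and M-40 (Rx 7), but M-40 never forms.

No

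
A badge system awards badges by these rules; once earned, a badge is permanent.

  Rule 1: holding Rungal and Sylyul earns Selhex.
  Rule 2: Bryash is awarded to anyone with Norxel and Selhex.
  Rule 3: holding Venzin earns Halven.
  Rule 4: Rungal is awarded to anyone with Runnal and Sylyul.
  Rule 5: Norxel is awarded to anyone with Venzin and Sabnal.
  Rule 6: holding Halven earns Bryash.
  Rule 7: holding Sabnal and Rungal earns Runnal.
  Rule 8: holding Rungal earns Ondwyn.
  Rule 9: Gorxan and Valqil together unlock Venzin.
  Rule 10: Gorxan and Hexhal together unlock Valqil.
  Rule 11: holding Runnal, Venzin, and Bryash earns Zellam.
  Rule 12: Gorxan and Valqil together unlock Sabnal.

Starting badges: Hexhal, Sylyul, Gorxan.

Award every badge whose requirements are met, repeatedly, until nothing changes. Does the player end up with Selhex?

Selhex would need Rungal and Sylyul (Rule 1), but Rungal is never earned.

No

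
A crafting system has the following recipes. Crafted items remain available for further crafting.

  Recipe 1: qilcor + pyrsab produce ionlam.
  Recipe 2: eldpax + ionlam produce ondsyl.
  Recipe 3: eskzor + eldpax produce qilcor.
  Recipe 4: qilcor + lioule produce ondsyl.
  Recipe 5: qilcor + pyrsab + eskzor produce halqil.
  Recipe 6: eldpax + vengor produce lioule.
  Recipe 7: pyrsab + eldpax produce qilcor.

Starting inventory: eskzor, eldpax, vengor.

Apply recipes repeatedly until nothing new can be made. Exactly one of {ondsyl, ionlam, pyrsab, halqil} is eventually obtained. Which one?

Using Recipe 3, eskzor and eldpax make qilcor.
Using Recipe 6, eldpax and vengor make lioule.
Using Recipe 4, qilcor and lioule make ondsyl.
No rule produces pyrsab, and it is not given. halqil would need qilcor, pyrsab, and eskzor (Recipe 5), but pyrsab is never obtained. ionlam would need qilcor and pyrsab (Recipe 1), but pyrsab is never obtained.

ondsyl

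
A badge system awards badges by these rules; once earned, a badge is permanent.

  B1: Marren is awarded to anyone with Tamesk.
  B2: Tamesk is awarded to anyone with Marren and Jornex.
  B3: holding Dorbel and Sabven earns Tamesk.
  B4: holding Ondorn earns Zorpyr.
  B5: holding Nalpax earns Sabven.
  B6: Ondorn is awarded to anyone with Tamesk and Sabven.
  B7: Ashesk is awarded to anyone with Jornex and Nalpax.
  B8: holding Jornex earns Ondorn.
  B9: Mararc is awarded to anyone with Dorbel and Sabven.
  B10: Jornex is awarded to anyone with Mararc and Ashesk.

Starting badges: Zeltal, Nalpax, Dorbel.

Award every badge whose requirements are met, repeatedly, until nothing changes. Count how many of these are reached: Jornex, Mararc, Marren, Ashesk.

With Nalpax, Sabven is earned (B5).
With Dorbel and Sabven, Mararc is earned (B9).
With Dorbel and Sabven, Tamesk is earned (B3).
With Tamesk, Marren is earned (B1).
Jornex would need Mararc and Ashesk (B10), but Ashesk is never earned.
Mararc: reached.
Marren: reached.
Ashesk would need Jornex and Nalpax (B7), but Jornex is never earned.
Reached: Mararc and Marren — 2 of the 4.

2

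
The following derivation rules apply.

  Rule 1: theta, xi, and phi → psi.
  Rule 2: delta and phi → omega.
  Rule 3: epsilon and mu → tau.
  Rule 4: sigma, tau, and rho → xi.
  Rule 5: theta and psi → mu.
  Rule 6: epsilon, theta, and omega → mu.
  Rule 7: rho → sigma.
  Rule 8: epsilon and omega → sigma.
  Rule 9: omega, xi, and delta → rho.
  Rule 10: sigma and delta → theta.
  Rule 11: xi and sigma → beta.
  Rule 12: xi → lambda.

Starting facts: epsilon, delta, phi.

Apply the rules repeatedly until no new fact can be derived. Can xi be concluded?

No

xi would need sigma, tau, and rho (Rule 4), but rho is never established.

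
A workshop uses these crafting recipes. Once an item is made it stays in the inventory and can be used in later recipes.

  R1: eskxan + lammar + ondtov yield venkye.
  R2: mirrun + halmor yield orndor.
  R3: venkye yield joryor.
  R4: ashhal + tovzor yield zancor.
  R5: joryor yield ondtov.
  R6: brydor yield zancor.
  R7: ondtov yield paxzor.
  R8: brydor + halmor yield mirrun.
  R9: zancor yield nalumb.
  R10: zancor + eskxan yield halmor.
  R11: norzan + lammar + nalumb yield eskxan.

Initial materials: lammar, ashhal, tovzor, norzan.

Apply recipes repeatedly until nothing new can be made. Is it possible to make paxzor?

No

paxzor would need ondtov (R7), but ondtov is never obtained.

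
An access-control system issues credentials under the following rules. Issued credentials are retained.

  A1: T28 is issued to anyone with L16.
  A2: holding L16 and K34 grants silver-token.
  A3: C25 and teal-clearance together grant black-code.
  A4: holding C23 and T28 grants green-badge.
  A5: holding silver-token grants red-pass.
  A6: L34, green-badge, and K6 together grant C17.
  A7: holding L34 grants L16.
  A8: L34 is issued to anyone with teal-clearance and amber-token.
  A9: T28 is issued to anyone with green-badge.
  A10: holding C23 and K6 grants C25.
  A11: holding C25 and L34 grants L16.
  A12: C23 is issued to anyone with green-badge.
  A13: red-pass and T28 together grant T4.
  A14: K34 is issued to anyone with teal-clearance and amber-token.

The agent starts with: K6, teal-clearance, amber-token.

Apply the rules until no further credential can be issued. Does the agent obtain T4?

Holding teal-clearance and amber-token grants K34 (A14).
Holding teal-clearance and amber-token grants L34 (A8).
Holding L34 grants L16 (A7).
Holding L16 and K34 grants silver-token (A2).
Holding L16 grants T28 (A1).
Holding silver-token grants red-pass (A5).
Holding red-pass and T28 grants T4 (A13).

Yes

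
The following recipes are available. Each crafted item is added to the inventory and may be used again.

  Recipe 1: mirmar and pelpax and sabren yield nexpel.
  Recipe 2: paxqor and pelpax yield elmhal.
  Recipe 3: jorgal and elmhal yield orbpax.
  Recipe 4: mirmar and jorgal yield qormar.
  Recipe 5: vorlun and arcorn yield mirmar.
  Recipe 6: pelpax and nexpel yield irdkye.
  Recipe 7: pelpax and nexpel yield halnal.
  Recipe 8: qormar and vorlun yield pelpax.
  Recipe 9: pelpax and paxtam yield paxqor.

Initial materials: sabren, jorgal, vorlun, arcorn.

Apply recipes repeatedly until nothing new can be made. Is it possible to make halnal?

Using Recipe 5, vorlun and arcorn make mirmar.
Using Recipe 4, mirmar and jorgal make qormar.
Using Recipe 8, qormar and vorlun make pelpax.
Using Recipe 1, mirmar, pelpax, and sabren make nexpel.
Using Recipe 7, pelpax and nexpel make halnal.

Yes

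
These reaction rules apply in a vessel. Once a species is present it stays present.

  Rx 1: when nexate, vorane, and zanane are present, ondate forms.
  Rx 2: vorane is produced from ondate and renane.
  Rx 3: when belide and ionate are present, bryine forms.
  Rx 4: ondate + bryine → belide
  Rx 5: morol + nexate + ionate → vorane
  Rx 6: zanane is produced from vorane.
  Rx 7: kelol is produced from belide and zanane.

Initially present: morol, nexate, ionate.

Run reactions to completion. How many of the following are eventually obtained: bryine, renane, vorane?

morol, nexate, and ionate present → vorane forms (Rx 5).
bryine would need belide and ionate (Rx 3), but belide never forms.
No rule produces renane, and it is not given.
vorane: reached.
Reached: vorane — 1 of the 3.

1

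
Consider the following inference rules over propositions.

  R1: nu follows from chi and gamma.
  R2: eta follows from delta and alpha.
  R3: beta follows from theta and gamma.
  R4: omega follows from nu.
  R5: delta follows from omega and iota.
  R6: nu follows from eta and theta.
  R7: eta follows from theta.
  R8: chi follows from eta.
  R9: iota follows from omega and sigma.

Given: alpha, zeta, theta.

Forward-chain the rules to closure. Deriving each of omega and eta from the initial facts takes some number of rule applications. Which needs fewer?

eta: From theta, R7 gives eta. [1 rule application]
omega: theta holds, so eta follows (R7). eta and theta hold, so nu follows (R6). From nu, R4 gives omega. [3 rule applications]
eta needs fewer.

eta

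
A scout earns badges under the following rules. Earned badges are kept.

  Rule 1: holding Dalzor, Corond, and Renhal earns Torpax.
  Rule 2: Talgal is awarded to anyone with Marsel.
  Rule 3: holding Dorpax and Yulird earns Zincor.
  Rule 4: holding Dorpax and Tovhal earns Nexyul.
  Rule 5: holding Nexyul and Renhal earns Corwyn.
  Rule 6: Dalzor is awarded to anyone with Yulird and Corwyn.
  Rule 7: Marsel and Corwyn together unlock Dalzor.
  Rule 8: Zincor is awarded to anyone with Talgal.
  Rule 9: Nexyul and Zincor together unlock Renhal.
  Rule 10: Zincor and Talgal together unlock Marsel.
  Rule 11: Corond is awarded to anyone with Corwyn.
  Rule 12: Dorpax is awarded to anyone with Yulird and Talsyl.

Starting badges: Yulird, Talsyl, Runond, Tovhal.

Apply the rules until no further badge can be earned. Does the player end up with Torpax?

Yes

With Yulird and Talsyl, Dorpax is earned (Rule 12).
With Dorpax and Tovhal, Nexyul is earned (Rule 4).
With Dorpax and Yulird, Zincor is earned (Rule 3).
With Nexyul and Zincor, Renhal is earned (Rule 9).
With Nexyul and Renhal, Corwyn is earned (Rule 5).
With Yulird and Corwyn, Dalzor is earned (Rule 6).
With Corwyn, Corond is earned (Rule 11).
With Dalzor, Corond, and Renhal, Torpax is earned (Rule 1).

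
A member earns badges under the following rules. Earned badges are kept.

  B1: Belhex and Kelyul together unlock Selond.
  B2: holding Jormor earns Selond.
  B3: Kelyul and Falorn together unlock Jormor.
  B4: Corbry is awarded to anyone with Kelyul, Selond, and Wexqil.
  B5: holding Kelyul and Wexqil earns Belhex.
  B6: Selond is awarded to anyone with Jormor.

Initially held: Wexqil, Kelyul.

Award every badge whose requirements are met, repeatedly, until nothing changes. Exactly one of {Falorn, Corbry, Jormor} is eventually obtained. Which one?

With Kelyul and Wexqil, Belhex is earned (B5).
With Belhex and Kelyul, Selond is earned (B1).
With Kelyul, Selond, and Wexqil, Corbry is earned (B4).
Jormor would need Kelyul and Falorn (B3), but Falorn is never earned. No rule produces Falorn, and it is not given.

Corbry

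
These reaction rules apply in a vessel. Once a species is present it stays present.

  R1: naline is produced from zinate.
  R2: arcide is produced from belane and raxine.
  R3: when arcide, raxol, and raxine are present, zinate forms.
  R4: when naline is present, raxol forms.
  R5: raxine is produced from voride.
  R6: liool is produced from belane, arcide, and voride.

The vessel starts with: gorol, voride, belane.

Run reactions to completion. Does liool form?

Yes

voride present → raxine forms (R5).
belane and raxine present → arcide forms (R2).
belane, arcide, and voride present → liool forms (R6).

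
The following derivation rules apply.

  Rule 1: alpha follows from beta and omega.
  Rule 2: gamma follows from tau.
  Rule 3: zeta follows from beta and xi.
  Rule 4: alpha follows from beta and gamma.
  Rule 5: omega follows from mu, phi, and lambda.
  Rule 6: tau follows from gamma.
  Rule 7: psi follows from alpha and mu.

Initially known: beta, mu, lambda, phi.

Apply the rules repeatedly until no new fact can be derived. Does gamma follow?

No

gamma would need tau (Rule 2), but tau is never established.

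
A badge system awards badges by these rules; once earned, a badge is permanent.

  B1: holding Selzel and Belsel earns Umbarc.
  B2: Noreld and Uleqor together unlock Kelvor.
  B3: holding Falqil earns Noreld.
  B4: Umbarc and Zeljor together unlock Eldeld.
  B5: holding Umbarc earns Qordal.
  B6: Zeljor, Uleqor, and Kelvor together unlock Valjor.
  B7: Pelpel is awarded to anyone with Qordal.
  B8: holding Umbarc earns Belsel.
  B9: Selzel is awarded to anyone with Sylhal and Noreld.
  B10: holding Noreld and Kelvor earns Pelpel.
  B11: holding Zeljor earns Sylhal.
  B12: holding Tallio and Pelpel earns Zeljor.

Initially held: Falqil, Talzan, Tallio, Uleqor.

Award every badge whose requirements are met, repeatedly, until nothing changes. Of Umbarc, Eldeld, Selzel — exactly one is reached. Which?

With Falqil, Noreld is earned (B3).
With Noreld and Uleqor, Kelvor is earned (B2).
With Noreld and Kelvor, Pelpel is earned (B10).
With Tallio and Pelpel, Zeljor is earned (B12).
With Zeljor, Sylhal is earned (B11).
With Sylhal and Noreld, Selzel is earned (B9).
Eldeld would need Umbarc and Zeljor (B4), but Umbarc is never earned. Umbarc would need Selzel and Belsel (B1), but Belsel is never earned.

Selzel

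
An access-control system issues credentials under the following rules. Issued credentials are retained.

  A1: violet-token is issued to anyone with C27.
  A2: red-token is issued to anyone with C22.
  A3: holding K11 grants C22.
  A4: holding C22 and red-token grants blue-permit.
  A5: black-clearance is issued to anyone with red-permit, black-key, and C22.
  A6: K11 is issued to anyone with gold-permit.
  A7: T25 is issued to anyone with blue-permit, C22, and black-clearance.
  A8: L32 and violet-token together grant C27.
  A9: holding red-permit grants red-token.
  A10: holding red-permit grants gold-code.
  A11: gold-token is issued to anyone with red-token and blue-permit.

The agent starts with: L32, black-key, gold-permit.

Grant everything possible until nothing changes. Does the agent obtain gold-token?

Yes

Holding gold-permit grants K11 (A6).
Holding K11 grants C22 (A3).
Holding C22 grants red-token (A2).
Holding C22 and red-token grants blue-permit (A4).
Holding red-token and blue-permit grants gold-token (A11).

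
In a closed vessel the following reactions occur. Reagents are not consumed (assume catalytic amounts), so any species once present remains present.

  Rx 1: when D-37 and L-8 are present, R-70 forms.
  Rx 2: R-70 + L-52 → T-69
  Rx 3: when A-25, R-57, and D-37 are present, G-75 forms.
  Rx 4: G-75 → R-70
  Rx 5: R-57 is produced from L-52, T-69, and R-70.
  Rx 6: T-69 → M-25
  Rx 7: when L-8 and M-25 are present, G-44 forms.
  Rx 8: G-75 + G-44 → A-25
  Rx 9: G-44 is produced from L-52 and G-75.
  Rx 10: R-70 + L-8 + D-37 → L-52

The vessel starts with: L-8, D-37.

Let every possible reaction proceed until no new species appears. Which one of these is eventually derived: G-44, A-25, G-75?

D-37 and L-8 present → R-70 forms (Rx 1).
R-70, L-8, and D-37 present → L-52 forms (Rx 10).
R-70 and L-52 present → T-69 forms (Rx 2).
T-69 present → M-25 forms (Rx 6).
L-8 and M-25 present → G-44 forms (Rx 7).
A-25 would need G-75 and G-44 (Rx 8), but G-75 never forms. G-75 would need A-25, R-57, and D-37 (Rx 3), but A-25 never forms.

G-44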